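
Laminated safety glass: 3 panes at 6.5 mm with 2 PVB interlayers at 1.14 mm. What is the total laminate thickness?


Total thickness = glass contribution + PVB contribution
  Glass: 3 * 6.5 = 19.5 mm
  PVB: 2 * 1.14 = 2.28 mm
  Total = 19.5 + 2.28 = 21.78 mm

21.78 mm


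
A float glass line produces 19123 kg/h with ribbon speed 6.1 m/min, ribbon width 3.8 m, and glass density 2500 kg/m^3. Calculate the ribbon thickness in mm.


Ribbon cross-section from mass balance:
  Volume rate = throughput / density = 19123 / 2500 = 7.6492 m^3/h
  thickness = volume rate / (speed * 60 * width), i.e.
  thickness = throughput / (60 * speed * width * density) * 1000
  thickness = 19123 / (60 * 6.1 * 3.8 * 2500) * 1000 = 5.5 mm

5.5 mm


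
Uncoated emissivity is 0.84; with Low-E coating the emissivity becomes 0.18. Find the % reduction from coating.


Percentage reduction = (1 - coated/uncoated) * 100
  Ratio = 0.18 / 0.84 = 0.2143
  Reduction = (1 - 0.2143) * 100 = 78.6%

78.6%


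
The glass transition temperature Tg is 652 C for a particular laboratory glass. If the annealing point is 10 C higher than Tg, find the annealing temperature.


The annealing temperature is Tg plus the offset:
  T_anneal = 652 + 10 = 662 C

662 C


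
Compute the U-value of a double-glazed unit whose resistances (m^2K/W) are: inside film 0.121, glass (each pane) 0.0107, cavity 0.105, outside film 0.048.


Total thermal resistance (series):
  R_total = R_in + R_glass + R_air + R_glass + R_out
  R_total = 0.121 + 0.0107 + 0.105 + 0.0107 + 0.048 = 0.2954 m^2K/W
U-value = 1 / R_total = 1 / 0.2954 = 3.385 W/m^2K

3.385 W/m^2K


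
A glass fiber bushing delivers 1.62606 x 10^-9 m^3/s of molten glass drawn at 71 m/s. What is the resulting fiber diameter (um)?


Cross-sectional area from continuity:
  A = Q / v = 1.62606 x 10^-9 / 71 = 2.290225 x 10^-11 m^2
Diameter from circular cross-section:
  d = sqrt(4A / pi) * 10^6 (m -> um)
  d = sqrt(4 * 2.290225 x 10^-11 / pi) * 10^6 = 5.4 um

5.4 um


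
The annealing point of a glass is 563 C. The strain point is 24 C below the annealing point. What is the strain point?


Strain point = annealing point - difference:
  T_strain = 563 - 24 = 539 C

539 C


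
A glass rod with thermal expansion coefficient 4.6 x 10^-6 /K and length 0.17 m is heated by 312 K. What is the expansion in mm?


Thermal expansion formula: dL = alpha * L0 * dT
  dL = (4.6 x 10^-6) * 0.17 * 312 = 0.00024398 m
Convert to mm: 0.00024398 * 1000 = 0.244 mm

0.244 mm


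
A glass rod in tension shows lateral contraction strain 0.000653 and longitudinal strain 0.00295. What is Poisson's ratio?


Poisson's ratio: nu = lateral strain / axial strain
  nu = 0.000653 / 0.00295 = 0.2214

0.2214


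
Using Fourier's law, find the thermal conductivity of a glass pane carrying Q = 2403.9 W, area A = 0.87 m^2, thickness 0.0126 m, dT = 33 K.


Fourier's law rearranged: k = Q * t / (A * dT)
  Numerator = 2403.9 * 0.0126 = 30.28914
  Denominator = 0.87 * 33 = 28.71
  k = 30.28914 / 28.71 = 1.055 W/mK

1.055 W/mK


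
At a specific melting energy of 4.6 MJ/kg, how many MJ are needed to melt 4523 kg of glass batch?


Total energy = mass * specific energy
  E = 4523 * 4.6 = 20805.8 MJ

20805.8 MJ


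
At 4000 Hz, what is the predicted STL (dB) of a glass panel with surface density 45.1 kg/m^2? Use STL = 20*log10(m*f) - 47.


Mass law: STL = 20 * log10(m * f) - 47
  m * f = 45.1 * 4000 = 180400
  log10(180400) = 5.25624
  STL = 20 * 5.25624 - 47 = 105.1248 - 47 = 58.1 dB

58.1 dB


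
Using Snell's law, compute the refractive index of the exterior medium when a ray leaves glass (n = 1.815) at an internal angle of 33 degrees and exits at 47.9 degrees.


Apply Snell's law: n1 * sin(theta1) = n2 * sin(theta2)
  n2 = n1 * sin(theta1) / sin(theta2)
  sin(33) = 0.544639
  sin(47.9) = 0.741976
  n2 = 1.815 * 0.544639 / 0.741976 = 1.3323

1.3323


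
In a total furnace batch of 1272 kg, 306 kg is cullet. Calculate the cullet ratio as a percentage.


Cullet ratio = (cullet mass / total batch mass) * 100
  Ratio = 306 / 1272 * 100 = 24.06%

24.06%


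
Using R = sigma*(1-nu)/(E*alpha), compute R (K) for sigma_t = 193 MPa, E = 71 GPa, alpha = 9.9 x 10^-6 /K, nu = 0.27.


Thermal shock resistance: R = sigma * (1 - nu) / (E * alpha)
  Numerator = 193 * (1 - 0.27) = 140.89
  Denominator = 71 * 1000 * (9.9 x 10^-6) = 0.7029
  R = 140.89 / 0.7029 = 200.4 K

200.4 K


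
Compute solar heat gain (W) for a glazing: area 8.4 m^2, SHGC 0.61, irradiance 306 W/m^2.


Solar heat gain: Q = Area * SHGC * Irradiance
  Q = 8.4 * 0.61 * 306 = 1567.9 W

1567.9 W


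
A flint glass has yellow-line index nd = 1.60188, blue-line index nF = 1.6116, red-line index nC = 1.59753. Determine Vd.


Abbe number formula: Vd = (nd - 1) / (nF - nC)
  nd - 1 = 1.60188 - 1 = 0.60188
  nF - nC = 1.6116 - 1.59753 = 0.01407
  Vd = 0.60188 / 0.01407 = 42.78

42.78


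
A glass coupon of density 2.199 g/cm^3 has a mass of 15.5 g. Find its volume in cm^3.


Rearrange rho = m / V:
  V = m / rho
  V = 15.5 / 2.199 = 7.049 cm^3

7.049 cm^3


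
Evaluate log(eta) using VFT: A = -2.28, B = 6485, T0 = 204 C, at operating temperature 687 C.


VFT equation: log(eta) = A + B / (T - T0)
  T - T0 = 687 - 204 = 483
  B / (T - T0) = 6485 / 483 = 13.427
  log(eta) = -2.28 + 13.427 = 11.147

11.147


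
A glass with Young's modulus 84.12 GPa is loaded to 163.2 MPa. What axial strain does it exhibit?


Rearrange E = sigma / epsilon:
  epsilon = sigma / E
  E (MPa) = 84.12 * 1000 = 84120
  epsilon = 163.2 / 84120 = 0.00194

0.00194


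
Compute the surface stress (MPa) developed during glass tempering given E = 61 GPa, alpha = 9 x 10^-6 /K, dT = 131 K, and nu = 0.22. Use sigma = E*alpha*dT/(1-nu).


Tempering stress: sigma = E * alpha * dT / (1 - nu)
  E (MPa) = 61 * 1000 = 61000
  Numerator = 61000 * (9 x 10^-6) * 131 = 71.919
  Denominator = 1 - 0.22 = 0.78
  sigma = 71.919 / 0.78 = 92.2 MPa

92.2 MPa


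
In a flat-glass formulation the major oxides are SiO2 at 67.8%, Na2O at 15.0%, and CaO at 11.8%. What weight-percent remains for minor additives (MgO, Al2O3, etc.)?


Sum the three major oxides:
  SiO2 + Na2O + CaO = 67.8 + 15.0 + 11.8 = 94.6%
Subtract from 100%:
  Others = 100 - 94.6 = 5.4%

5.4%


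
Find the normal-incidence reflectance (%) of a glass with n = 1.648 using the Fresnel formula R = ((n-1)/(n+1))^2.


Fresnel reflectance at normal incidence:
  R = ((n - 1)/(n + 1))^2
  (n - 1)/(n + 1) = (1.648 - 1)/(1.648 + 1) = 0.244713
  R = 0.244713^2 = 0.0598845
  R(%) = 0.0598845 * 100 = 5.988%

5.988%


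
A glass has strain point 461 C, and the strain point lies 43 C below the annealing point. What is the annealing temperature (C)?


T_anneal = T_strain + gap:
  T_anneal = 461 + 43 = 504 C

504 C


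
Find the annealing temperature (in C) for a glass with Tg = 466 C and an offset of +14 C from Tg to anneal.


The annealing temperature is Tg plus the offset:
  T_anneal = 466 + 14 = 480 C

480 C


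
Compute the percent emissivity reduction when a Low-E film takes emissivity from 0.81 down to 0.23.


Percentage reduction = (1 - coated/uncoated) * 100
  Ratio = 0.23 / 0.81 = 0.284
  Reduction = (1 - 0.284) * 100 = 71.6%

71.6%


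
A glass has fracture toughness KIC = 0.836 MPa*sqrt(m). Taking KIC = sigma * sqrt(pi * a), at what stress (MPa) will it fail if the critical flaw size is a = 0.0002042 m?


Rearrange KIC = sigma * sqrt(pi * a):
  sigma = KIC / sqrt(pi * a)
  sqrt(pi * 0.0002042) = 0.025328
  sigma = 0.836 / 0.025328 = 33.01 MPa

33.01 MPa


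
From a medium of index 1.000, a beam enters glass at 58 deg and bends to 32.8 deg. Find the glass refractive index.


Apply Snell's law: n1 * sin(theta1) = n2 * sin(theta2)
  n2 = n1 * sin(theta1) / sin(theta2)
  sin(58) = 0.848048
  sin(32.8) = 0.541708
  n2 = 1.000 * 0.848048 / 0.541708 = 1.5655

1.5655


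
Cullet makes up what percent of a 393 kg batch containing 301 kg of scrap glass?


Cullet ratio = (cullet mass / total batch mass) * 100
  Ratio = 301 / 393 * 100 = 76.59%

76.59%


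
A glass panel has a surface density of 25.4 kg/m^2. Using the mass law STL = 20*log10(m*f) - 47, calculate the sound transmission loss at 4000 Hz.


Mass law: STL = 20 * log10(m * f) - 47
  m * f = 25.4 * 4000 = 101600
  log10(101600) = 5.00689
  STL = 20 * 5.00689 - 47 = 100.1378 - 47 = 53.1 dB

53.1 dB


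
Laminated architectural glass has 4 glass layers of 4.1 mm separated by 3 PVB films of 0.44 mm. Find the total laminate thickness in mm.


Total thickness = glass contribution + PVB contribution
  Glass: 4 * 4.1 = 16.4 mm
  PVB: 3 * 0.44 = 1.32 mm
  Total = 16.4 + 1.32 = 17.72 mm

17.72 mm


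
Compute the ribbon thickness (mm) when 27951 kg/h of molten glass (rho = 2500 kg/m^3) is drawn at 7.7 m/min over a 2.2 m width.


Ribbon cross-section from mass balance:
  Volume rate = throughput / density = 27951 / 2500 = 11.1804 m^3/h
  thickness = volume rate / (speed * 60 * width), i.e.
  thickness = throughput / (60 * speed * width * density) * 1000
  thickness = 27951 / (60 * 7.7 * 2.2 * 2500) * 1000 = 11.0 mm

11.0 mm


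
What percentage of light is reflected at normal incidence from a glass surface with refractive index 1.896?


Fresnel reflectance at normal incidence:
  R = ((n - 1)/(n + 1))^2
  (n - 1)/(n + 1) = (1.896 - 1)/(1.896 + 1) = 0.309392
  R = 0.309392^2 = 0.0957234
  R(%) = 0.0957234 * 100 = 9.572%

9.572%


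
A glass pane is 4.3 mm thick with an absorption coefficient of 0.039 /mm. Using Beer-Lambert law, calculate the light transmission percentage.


Beer-Lambert law: T = exp(-alpha * thickness)
  exponent = -0.039 * 4.3 = -0.1677
  T = exp(-0.1677) = 0.8456
  Percentage = 0.8456 * 100 = 84.56%

84.56%


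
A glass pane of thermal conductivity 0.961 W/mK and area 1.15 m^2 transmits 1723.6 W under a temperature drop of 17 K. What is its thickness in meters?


Fourier's law: t = k * A * dT / Q
  t = 0.961 * 1.15 * 17 / 1723.6
  t = 18.78755 / 1723.6 = 0.0109 m

0.0109 m


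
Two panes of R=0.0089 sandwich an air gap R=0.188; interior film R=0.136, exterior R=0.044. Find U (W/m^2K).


Total thermal resistance (series):
  R_total = R_in + R_glass + R_air + R_glass + R_out
  R_total = 0.136 + 0.0089 + 0.188 + 0.0089 + 0.044 = 0.3858 m^2K/W
U-value = 1 / R_total = 1 / 0.3858 = 2.592 W/m^2K

2.592 W/m^2K


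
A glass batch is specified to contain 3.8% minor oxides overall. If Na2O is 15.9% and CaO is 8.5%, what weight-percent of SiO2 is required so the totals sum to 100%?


Known pieces sum to 100%:
  SiO2 = 100 - (others + Na2O + CaO)
  SiO2 = 100 - (3.8 + 15.9 + 8.5) = 71.8%

71.8%


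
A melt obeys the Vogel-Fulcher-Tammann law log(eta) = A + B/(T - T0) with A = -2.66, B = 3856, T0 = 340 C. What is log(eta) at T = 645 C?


VFT equation: log(eta) = A + B / (T - T0)
  T - T0 = 645 - 340 = 305
  B / (T - T0) = 3856 / 305 = 12.643
  log(eta) = -2.66 + 12.643 = 9.983

9.983


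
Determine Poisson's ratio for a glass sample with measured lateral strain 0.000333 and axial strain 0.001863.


Poisson's ratio: nu = lateral strain / axial strain
  nu = 0.000333 / 0.001863 = 0.1787

0.1787


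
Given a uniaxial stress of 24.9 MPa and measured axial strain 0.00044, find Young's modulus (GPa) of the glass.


Young's modulus: E = stress / strain
  E = 24.9 MPa / 0.00044 = 56590.91 MPa
Convert to GPa: 56590.91 / 1000 = 56.59 GPa

56.59 GPa


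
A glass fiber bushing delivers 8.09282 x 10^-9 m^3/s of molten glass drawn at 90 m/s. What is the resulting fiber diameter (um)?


Cross-sectional area from continuity:
  A = Q / v = 8.09282 x 10^-9 / 90 = 8.992022 x 10^-11 m^2
Diameter from circular cross-section:
  d = sqrt(4A / pi) * 10^6 (m -> um)
  d = sqrt(4 * 8.992022 x 10^-11 / pi) * 10^6 = 10.7 um

10.7 um


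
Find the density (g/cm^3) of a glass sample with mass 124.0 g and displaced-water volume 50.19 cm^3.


Use the definition of density:
  rho = mass / volume
  rho = 124.0 / 50.19 = 2.471 g/cm^3

2.471 g/cm^3


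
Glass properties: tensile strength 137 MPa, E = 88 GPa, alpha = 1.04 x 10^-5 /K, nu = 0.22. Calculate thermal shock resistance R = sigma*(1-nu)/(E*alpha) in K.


Thermal shock resistance: R = sigma * (1 - nu) / (E * alpha)
  Numerator = 137 * (1 - 0.22) = 106.86
  Denominator = 88 * 1000 * (1.04 x 10^-5) = 0.9152
  R = 106.86 / 0.9152 = 116.8 K

116.8 K


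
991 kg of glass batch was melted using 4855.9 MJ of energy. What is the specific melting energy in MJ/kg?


Rearrange E = m * s for s:
  s = E / m
  s = 4855.9 / 991 = 4.9 MJ/kg

4.9 MJ/kg


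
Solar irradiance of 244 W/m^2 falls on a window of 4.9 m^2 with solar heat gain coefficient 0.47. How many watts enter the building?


Solar heat gain: Q = Area * SHGC * Irradiance
  Q = 4.9 * 0.47 * 244 = 561.9 W

561.9 W


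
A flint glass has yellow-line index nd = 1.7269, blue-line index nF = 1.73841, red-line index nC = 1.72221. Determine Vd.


Abbe number formula: Vd = (nd - 1) / (nF - nC)
  nd - 1 = 1.7269 - 1 = 0.7269
  nF - nC = 1.73841 - 1.72221 = 0.0162
  Vd = 0.7269 / 0.0162 = 44.87

44.87


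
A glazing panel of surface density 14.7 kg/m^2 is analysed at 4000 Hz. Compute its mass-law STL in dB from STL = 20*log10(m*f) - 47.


Mass law: STL = 20 * log10(m * f) - 47
  m * f = 14.7 * 4000 = 58800
  log10(58800) = 4.76938
  STL = 20 * 4.76938 - 47 = 95.3876 - 47 = 48.4 dB

48.4 dB


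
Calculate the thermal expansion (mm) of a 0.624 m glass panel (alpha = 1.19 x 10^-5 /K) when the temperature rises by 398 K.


Thermal expansion formula: dL = alpha * L0 * dT
  dL = (1.19 x 10^-5) * 0.624 * 398 = 0.00295539 m
Convert to mm: 0.00295539 * 1000 = 2.9554 mm

2.9554 mm


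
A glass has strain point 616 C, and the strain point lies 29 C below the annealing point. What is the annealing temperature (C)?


T_anneal = T_strain + gap:
  T_anneal = 616 + 29 = 645 C

645 C


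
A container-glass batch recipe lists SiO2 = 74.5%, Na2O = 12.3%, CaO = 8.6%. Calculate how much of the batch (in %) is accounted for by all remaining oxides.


Sum the three major oxides:
  SiO2 + Na2O + CaO = 74.5 + 12.3 + 8.6 = 95.4%
Subtract from 100%:
  Others = 100 - 95.4 = 4.6%

4.6%


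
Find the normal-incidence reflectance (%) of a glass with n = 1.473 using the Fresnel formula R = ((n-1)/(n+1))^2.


Fresnel reflectance at normal incidence:
  R = ((n - 1)/(n + 1))^2
  (n - 1)/(n + 1) = (1.473 - 1)/(1.473 + 1) = 0.191266
  R = 0.191266^2 = 0.0365827
  R(%) = 0.0365827 * 100 = 3.658%

3.658%


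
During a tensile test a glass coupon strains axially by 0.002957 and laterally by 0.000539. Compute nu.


Poisson's ratio: nu = lateral strain / axial strain
  nu = 0.000539 / 0.002957 = 0.1823

0.1823


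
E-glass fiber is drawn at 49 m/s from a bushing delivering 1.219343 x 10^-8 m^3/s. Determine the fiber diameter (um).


Cross-sectional area from continuity:
  A = Q / v = 1.219343 x 10^-8 / 49 = 2.488455 x 10^-10 m^2
Diameter from circular cross-section:
  d = sqrt(4A / pi) * 10^6 (m -> um)
  d = sqrt(4 * 2.488455 x 10^-10 / pi) * 10^6 = 17.8 um

17.8 um


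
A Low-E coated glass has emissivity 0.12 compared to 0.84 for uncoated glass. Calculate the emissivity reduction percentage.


Percentage reduction = (1 - coated/uncoated) * 100
  Ratio = 0.12 / 0.84 = 0.1429
  Reduction = (1 - 0.1429) * 100 = 85.7%

85.7%


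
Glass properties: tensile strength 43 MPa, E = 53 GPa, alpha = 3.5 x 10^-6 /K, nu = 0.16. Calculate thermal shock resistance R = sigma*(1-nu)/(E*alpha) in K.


Thermal shock resistance: R = sigma * (1 - nu) / (E * alpha)
  Numerator = 43 * (1 - 0.16) = 36.12
  Denominator = 53 * 1000 * (3.5 x 10^-6) = 0.1855
  R = 36.12 / 0.1855 = 194.7 K

194.7 K


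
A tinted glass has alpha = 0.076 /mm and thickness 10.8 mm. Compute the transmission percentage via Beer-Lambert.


Beer-Lambert law: T = exp(-alpha * thickness)
  exponent = -0.076 * 10.8 = -0.8208
  T = exp(-0.8208) = 0.4401
  Percentage = 0.4401 * 100 = 44.01%

44.01%


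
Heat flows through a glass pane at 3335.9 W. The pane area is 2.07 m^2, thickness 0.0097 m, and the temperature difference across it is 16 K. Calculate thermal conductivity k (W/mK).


Fourier's law rearranged: k = Q * t / (A * dT)
  Numerator = 3335.9 * 0.0097 = 32.35823
  Denominator = 2.07 * 16 = 33.12
  k = 32.35823 / 33.12 = 0.977 W/mK

0.977 W/mK


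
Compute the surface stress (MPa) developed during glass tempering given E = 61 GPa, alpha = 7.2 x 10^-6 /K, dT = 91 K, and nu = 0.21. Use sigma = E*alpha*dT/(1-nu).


Tempering stress: sigma = E * alpha * dT / (1 - nu)
  E (MPa) = 61 * 1000 = 61000
  Numerator = 61000 * (7.2 x 10^-6) * 91 = 39.9672
  Denominator = 1 - 0.21 = 0.79
  sigma = 39.9672 / 0.79 = 50.6 MPa

50.6 MPa


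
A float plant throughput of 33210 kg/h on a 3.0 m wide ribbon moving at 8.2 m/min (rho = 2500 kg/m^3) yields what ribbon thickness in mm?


Ribbon cross-section from mass balance:
  Volume rate = throughput / density = 33210 / 2500 = 13.284 m^3/h
  thickness = volume rate / (speed * 60 * width), i.e.
  thickness = throughput / (60 * speed * width * density) * 1000
  thickness = 33210 / (60 * 8.2 * 3.0 * 2500) * 1000 = 9.0 mm

9.0 mm


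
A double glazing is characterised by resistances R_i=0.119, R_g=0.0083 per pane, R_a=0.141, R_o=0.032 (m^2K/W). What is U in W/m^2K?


Total thermal resistance (series):
  R_total = R_in + R_glass + R_air + R_glass + R_out
  R_total = 0.119 + 0.0083 + 0.141 + 0.0083 + 0.032 = 0.3086 m^2K/W
U-value = 1 / R_total = 1 / 0.3086 = 3.24 W/m^2K

3.24 W/m^2K


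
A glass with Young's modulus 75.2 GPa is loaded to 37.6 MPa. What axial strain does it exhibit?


Rearrange E = sigma / epsilon:
  epsilon = sigma / E
  E (MPa) = 75.2 * 1000 = 75200
  epsilon = 37.6 / 75200 = 0.0005

0.0005


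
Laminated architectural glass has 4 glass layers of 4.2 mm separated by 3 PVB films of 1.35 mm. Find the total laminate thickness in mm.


Total thickness = glass contribution + PVB contribution
  Glass: 4 * 4.2 = 16.8 mm
  PVB: 3 * 1.35 = 4.05 mm
  Total = 16.8 + 4.05 = 20.85 mm

20.85 mm


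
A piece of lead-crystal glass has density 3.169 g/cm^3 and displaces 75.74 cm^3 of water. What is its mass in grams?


Rearrange rho = m / V:
  m = rho * V
  m = 3.169 * 75.74 = 240.02 g

240.02 g


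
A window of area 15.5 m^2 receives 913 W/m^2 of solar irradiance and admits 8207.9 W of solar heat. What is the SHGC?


Rearrange Q = Area * SHGC * Irradiance:
  SHGC = Q / (Area * Irradiance)
  SHGC = 8207.9 / (15.5 * 913) = 0.58

0.58


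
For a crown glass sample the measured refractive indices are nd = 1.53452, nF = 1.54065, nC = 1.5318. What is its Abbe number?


Abbe number formula: Vd = (nd - 1) / (nF - nC)
  nd - 1 = 1.53452 - 1 = 0.53452
  nF - nC = 1.54065 - 1.5318 = 0.00885
  Vd = 0.53452 / 0.00885 = 60.4

60.4


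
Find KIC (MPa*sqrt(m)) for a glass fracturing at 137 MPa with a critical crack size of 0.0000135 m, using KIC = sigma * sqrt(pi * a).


Fracture toughness: KIC = sigma * sqrt(pi * a)
  pi * a = pi * 0.0000135 = 0.000042412
  sqrt(pi * a) = 0.006512
  KIC = 137 * 0.006512 = 0.892 MPa*sqrt(m)

0.892 MPa*sqrt(m)


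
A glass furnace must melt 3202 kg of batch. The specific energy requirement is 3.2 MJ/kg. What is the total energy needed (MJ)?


Total energy = mass * specific energy
  E = 3202 * 3.2 = 10246.4 MJ

10246.4 MJ


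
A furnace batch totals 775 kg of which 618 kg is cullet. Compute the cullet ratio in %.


Cullet ratio = (cullet mass / total batch mass) * 100
  Ratio = 618 / 775 * 100 = 79.74%

79.74%


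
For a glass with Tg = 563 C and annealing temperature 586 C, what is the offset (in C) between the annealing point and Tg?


Offset = T_anneal - Tg:
  offset = 586 - 563 = 23 C

23 C


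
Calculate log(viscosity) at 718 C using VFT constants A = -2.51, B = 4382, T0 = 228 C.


VFT equation: log(eta) = A + B / (T - T0)
  T - T0 = 718 - 228 = 490
  B / (T - T0) = 4382 / 490 = 8.943
  log(eta) = -2.51 + 8.943 = 6.433

6.433


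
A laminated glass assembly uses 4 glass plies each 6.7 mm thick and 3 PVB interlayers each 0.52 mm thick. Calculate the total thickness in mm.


Total thickness = glass contribution + PVB contribution
  Glass: 4 * 6.7 = 26.8 mm
  PVB: 3 * 0.52 = 1.56 mm
  Total = 26.8 + 1.56 = 28.36 mm

28.36 mm


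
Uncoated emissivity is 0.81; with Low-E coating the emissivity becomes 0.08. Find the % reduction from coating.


Percentage reduction = (1 - coated/uncoated) * 100
  Ratio = 0.08 / 0.81 = 0.0988
  Reduction = (1 - 0.0988) * 100 = 90.1%

90.1%


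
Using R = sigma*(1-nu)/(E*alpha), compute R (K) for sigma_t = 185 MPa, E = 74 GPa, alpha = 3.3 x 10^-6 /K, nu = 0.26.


Thermal shock resistance: R = sigma * (1 - nu) / (E * alpha)
  Numerator = 185 * (1 - 0.26) = 136.9
  Denominator = 74 * 1000 * (3.3 x 10^-6) = 0.2442
  R = 136.9 / 0.2442 = 560.6 K

560.6 K


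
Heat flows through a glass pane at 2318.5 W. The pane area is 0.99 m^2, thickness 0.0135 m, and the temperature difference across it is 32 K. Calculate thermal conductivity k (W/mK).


Fourier's law rearranged: k = Q * t / (A * dT)
  Numerator = 2318.5 * 0.0135 = 31.29975
  Denominator = 0.99 * 32 = 31.68
  k = 31.29975 / 31.68 = 0.988 W/mK

0.988 W/mK


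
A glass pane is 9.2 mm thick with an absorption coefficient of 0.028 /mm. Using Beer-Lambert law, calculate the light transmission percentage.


Beer-Lambert law: T = exp(-alpha * thickness)
  exponent = -0.028 * 9.2 = -0.2576
  T = exp(-0.2576) = 0.7729
  Percentage = 0.7729 * 100 = 77.29%

77.29%


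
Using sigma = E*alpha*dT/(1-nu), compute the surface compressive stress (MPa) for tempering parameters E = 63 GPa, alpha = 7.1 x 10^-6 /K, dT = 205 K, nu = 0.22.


Tempering stress: sigma = E * alpha * dT / (1 - nu)
  E (MPa) = 63 * 1000 = 63000
  Numerator = 63000 * (7.1 x 10^-6) * 205 = 91.6965
  Denominator = 1 - 0.22 = 0.78
  sigma = 91.6965 / 0.78 = 117.6 MPa

117.6 MPa


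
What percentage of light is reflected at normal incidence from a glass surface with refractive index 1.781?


Fresnel reflectance at normal incidence:
  R = ((n - 1)/(n + 1))^2
  (n - 1)/(n + 1) = (1.781 - 1)/(1.781 + 1) = 0.280834
  R = 0.280834^2 = 0.0788677
  R(%) = 0.0788677 * 100 = 7.887%

7.887%


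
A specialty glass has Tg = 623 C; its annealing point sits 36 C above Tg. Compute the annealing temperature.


The annealing temperature is Tg plus the offset:
  T_anneal = 623 + 36 = 659 C

659 C


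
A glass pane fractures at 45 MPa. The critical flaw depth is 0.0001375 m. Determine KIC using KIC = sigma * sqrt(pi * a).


Fracture toughness: KIC = sigma * sqrt(pi * a)
  pi * a = pi * 0.0001375 = 0.000431969
  sqrt(pi * a) = 0.020784
  KIC = 45 * 0.020784 = 0.935 MPa*sqrt(m)

0.935 MPa*sqrt(m)


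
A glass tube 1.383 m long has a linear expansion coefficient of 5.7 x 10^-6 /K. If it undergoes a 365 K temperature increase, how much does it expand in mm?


Thermal expansion formula: dL = alpha * L0 * dT
  dL = (5.7 x 10^-6) * 1.383 * 365 = 0.00287733 m
Convert to mm: 0.00287733 * 1000 = 2.8773 mm

2.8773 mm


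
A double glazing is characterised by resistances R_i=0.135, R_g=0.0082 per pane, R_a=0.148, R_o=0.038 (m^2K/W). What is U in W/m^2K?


Total thermal resistance (series):
  R_total = R_in + R_glass + R_air + R_glass + R_out
  R_total = 0.135 + 0.0082 + 0.148 + 0.0082 + 0.038 = 0.3374 m^2K/W
U-value = 1 / R_total = 1 / 0.3374 = 2.964 W/m^2K

2.964 W/m^2K


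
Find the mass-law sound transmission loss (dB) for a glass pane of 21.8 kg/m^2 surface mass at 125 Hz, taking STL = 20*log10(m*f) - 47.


Mass law: STL = 20 * log10(m * f) - 47
  m * f = 21.8 * 125 = 2725
  log10(2725) = 3.43537
  STL = 20 * 3.43537 - 47 = 68.7074 - 47 = 21.7 dB

21.7 dB


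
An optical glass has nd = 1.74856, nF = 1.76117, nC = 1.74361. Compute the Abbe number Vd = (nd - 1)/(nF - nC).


Abbe number formula: Vd = (nd - 1) / (nF - nC)
  nd - 1 = 1.74856 - 1 = 0.74856
  nF - nC = 1.76117 - 1.74361 = 0.01756
  Vd = 0.74856 / 0.01756 = 42.63

42.63


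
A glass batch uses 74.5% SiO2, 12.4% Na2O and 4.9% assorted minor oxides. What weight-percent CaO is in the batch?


Pieces sum to 100%:
  CaO = 100 - (SiO2 + Na2O + others)
  CaO = 100 - (74.5 + 12.4 + 4.9) = 8.2%

8.2%


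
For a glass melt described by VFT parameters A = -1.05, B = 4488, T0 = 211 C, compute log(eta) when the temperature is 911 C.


VFT equation: log(eta) = A + B / (T - T0)
  T - T0 = 911 - 211 = 700
  B / (T - T0) = 4488 / 700 = 6.411
  log(eta) = -1.05 + 6.411 = 5.361

5.361


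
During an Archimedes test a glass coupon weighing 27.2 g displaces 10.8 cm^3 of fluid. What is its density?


Use the definition of density:
  rho = mass / volume
  rho = 27.2 / 10.8 = 2.519 g/cm^3

2.519 g/cm^3


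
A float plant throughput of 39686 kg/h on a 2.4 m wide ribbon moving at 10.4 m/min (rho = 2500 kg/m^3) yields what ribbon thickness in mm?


Ribbon cross-section from mass balance:
  Volume rate = throughput / density = 39686 / 2500 = 15.8744 m^3/h
  thickness = volume rate / (speed * 60 * width), i.e.
  thickness = throughput / (60 * speed * width * density) * 1000
  thickness = 39686 / (60 * 10.4 * 2.4 * 2500) * 1000 = 10.6 mm

10.6 mm


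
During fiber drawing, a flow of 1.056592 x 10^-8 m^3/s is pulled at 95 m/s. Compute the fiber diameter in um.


Cross-sectional area from continuity:
  A = Q / v = 1.056592 x 10^-8 / 95 = 1.112202 x 10^-10 m^2
Diameter from circular cross-section:
  d = sqrt(4A / pi) * 10^6 (m -> um)
  d = sqrt(4 * 1.112202 x 10^-10 / pi) * 10^6 = 11.9 um

11.9 um


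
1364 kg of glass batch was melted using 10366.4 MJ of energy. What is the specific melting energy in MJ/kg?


Rearrange E = m * s for s:
  s = E / m
  s = 10366.4 / 1364 = 7.6 MJ/kg

7.6 MJ/kg


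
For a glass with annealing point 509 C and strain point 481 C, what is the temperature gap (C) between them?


Gap = T_anneal - T_strain:
  gap = 509 - 481 = 28 C

28 C


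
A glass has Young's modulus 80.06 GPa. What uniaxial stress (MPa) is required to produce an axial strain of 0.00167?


Rearrange E = sigma / epsilon:
  sigma = E * epsilon
  E (MPa) = 80.06 * 1000 = 80060
  sigma = 80060 * 0.00167 = 133.7 MPa

133.7 MPa


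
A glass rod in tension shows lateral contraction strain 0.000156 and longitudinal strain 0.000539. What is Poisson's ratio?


Poisson's ratio: nu = lateral strain / axial strain
  nu = 0.000156 / 0.000539 = 0.2894

0.2894


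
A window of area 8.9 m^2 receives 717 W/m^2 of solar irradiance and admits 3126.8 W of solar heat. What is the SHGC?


Rearrange Q = Area * SHGC * Irradiance:
  SHGC = Q / (Area * Irradiance)
  SHGC = 3126.8 / (8.9 * 717) = 0.49

0.49


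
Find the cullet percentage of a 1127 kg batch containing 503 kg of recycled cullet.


Cullet ratio = (cullet mass / total batch mass) * 100
  Ratio = 503 / 1127 * 100 = 44.63%

44.63%


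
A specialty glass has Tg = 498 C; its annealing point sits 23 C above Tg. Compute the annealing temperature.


The annealing temperature is Tg plus the offset:
  T_anneal = 498 + 23 = 521 C

521 C


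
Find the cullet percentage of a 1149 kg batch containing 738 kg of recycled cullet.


Cullet ratio = (cullet mass / total batch mass) * 100
  Ratio = 738 / 1149 * 100 = 64.23%

64.23%


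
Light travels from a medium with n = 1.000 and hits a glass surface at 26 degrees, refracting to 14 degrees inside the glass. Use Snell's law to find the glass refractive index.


Apply Snell's law: n1 * sin(theta1) = n2 * sin(theta2)
  n2 = n1 * sin(theta1) / sin(theta2)
  sin(26) = 0.438371
  sin(14) = 0.241922
  n2 = 1.000 * 0.438371 / 0.241922 = 1.812

1.812


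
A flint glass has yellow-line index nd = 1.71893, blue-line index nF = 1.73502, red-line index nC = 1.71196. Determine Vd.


Abbe number formula: Vd = (nd - 1) / (nF - nC)
  nd - 1 = 1.71893 - 1 = 0.71893
  nF - nC = 1.73502 - 1.71196 = 0.02306
  Vd = 0.71893 / 0.02306 = 31.18

31.18


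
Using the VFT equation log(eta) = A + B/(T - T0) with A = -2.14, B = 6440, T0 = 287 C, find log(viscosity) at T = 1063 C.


VFT equation: log(eta) = A + B / (T - T0)
  T - T0 = 1063 - 287 = 776
  B / (T - T0) = 6440 / 776 = 8.299
  log(eta) = -2.14 + 8.299 = 6.159

6.159


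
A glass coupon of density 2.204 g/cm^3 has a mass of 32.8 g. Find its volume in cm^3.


Rearrange rho = m / V:
  V = m / rho
  V = 32.8 / 2.204 = 14.882 cm^3

14.882 cm^3


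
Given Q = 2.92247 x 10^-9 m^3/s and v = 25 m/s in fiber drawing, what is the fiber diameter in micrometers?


Cross-sectional area from continuity:
  A = Q / v = 2.92247 x 10^-9 / 25 = 1.168988 x 10^-10 m^2
Diameter from circular cross-section:
  d = sqrt(4A / pi) * 10^6 (m -> um)
  d = sqrt(4 * 1.168988 x 10^-10 / pi) * 10^6 = 12.2 um

12.2 um


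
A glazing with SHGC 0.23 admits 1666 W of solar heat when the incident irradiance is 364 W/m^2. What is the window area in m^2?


Rearrange Q = Area * SHGC * Irradiance:
  Area = Q / (SHGC * Irradiance)
  Area = 1666 / (0.23 * 364) = 19.9 m^2

19.9 m^2


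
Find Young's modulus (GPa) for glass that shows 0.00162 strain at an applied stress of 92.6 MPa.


Young's modulus: E = stress / strain
  E = 92.6 MPa / 0.00162 = 57160.49 MPa
Convert to GPa: 57160.49 / 1000 = 57.16 GPa

57.16 GPa


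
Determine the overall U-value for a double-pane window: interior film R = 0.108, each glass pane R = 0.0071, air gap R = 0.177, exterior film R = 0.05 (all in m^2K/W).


Total thermal resistance (series):
  R_total = R_in + R_glass + R_air + R_glass + R_out
  R_total = 0.108 + 0.0071 + 0.177 + 0.0071 + 0.05 = 0.3492 m^2K/W
U-value = 1 / R_total = 1 / 0.3492 = 2.864 W/m^2K

2.864 W/m^2K


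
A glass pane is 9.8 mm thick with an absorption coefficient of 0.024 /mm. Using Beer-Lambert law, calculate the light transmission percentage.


Beer-Lambert law: T = exp(-alpha * thickness)
  exponent = -0.024 * 9.8 = -0.2352
  T = exp(-0.2352) = 0.7904
  Percentage = 0.7904 * 100 = 79.04%

79.04%


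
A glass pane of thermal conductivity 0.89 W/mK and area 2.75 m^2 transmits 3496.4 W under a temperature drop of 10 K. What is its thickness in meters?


Fourier's law: t = k * A * dT / Q
  t = 0.89 * 2.75 * 10 / 3496.4
  t = 24.475 / 3496.4 = 0.007 m

0.007 m


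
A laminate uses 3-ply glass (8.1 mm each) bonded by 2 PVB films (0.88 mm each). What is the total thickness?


Total thickness = glass contribution + PVB contribution
  Glass: 3 * 8.1 = 24.3 mm
  PVB: 2 * 0.88 = 1.76 mm
  Total = 24.3 + 1.76 = 26.06 mm

26.06 mm


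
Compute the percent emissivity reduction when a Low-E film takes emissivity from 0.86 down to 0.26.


Percentage reduction = (1 - coated/uncoated) * 100
  Ratio = 0.26 / 0.86 = 0.3023
  Reduction = (1 - 0.3023) * 100 = 69.8%

69.8%


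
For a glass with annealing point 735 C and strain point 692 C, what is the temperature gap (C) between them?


Gap = T_anneal - T_strain:
  gap = 735 - 692 = 43 C

43 C


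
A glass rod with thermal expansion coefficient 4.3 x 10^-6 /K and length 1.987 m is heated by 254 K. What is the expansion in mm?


Thermal expansion formula: dL = alpha * L0 * dT
  dL = (4.3 x 10^-6) * 1.987 * 254 = 0.0021702 m
Convert to mm: 0.0021702 * 1000 = 2.1702 mm

2.1702 mm


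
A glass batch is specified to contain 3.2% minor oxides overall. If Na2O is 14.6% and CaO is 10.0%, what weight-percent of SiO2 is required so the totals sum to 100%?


Known pieces sum to 100%:
  SiO2 = 100 - (others + Na2O + CaO)
  SiO2 = 100 - (3.2 + 14.6 + 10.0) = 72.2%

72.2%


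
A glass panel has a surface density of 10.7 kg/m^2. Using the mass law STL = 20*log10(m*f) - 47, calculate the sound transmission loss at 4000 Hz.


Mass law: STL = 20 * log10(m * f) - 47
  m * f = 10.7 * 4000 = 42800
  log10(42800) = 4.63144
  STL = 20 * 4.63144 - 47 = 92.6288 - 47 = 45.6 dB

45.6 dB


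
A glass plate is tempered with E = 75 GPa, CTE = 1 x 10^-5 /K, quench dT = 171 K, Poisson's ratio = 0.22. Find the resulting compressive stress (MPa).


Tempering stress: sigma = E * alpha * dT / (1 - nu)
  E (MPa) = 75 * 1000 = 75000
  Numerator = 75000 * (1 x 10^-5) * 171 = 128.25
  Denominator = 1 - 0.22 = 0.78
  sigma = 128.25 / 0.78 = 164.4 MPa

164.4 MPa


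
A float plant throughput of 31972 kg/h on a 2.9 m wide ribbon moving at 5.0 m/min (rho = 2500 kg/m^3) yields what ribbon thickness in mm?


Ribbon cross-section from mass balance:
  Volume rate = throughput / density = 31972 / 2500 = 12.7888 m^3/h
  thickness = volume rate / (speed * 60 * width), i.e.
  thickness = throughput / (60 * speed * width * density) * 1000
  thickness = 31972 / (60 * 5.0 * 2.9 * 2500) * 1000 = 14.7 mm

14.7 mm


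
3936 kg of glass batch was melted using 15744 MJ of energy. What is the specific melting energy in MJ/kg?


Rearrange E = m * s for s:
  s = E / m
  s = 15744 / 3936 = 4.0 MJ/kg

4.0 MJ/kg


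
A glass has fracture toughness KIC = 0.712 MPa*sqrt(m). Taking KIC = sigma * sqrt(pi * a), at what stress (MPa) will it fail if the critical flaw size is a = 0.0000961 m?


Rearrange KIC = sigma * sqrt(pi * a):
  sigma = KIC / sqrt(pi * a)
  sqrt(pi * 0.0000961) = 0.017375
  sigma = 0.712 / 0.017375 = 40.98 MPa

40.98 MPa


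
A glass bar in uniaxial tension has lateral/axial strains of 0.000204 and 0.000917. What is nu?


Poisson's ratio: nu = lateral strain / axial strain
  nu = 0.000204 / 0.000917 = 0.2225

0.2225


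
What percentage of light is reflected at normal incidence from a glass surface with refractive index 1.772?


Fresnel reflectance at normal incidence:
  R = ((n - 1)/(n + 1))^2
  (n - 1)/(n + 1) = (1.772 - 1)/(1.772 + 1) = 0.278499
  R = 0.278499^2 = 0.0775617
  R(%) = 0.0775617 * 100 = 7.756%

7.756%


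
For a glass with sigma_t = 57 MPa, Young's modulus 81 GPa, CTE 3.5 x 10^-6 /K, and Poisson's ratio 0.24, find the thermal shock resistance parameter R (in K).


Thermal shock resistance: R = sigma * (1 - nu) / (E * alpha)
  Numerator = 57 * (1 - 0.24) = 43.32
  Denominator = 81 * 1000 * (3.5 x 10^-6) = 0.2835
  R = 43.32 / 0.2835 = 152.8 K

152.8 K


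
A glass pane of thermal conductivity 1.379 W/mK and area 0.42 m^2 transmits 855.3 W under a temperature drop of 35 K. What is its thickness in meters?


Fourier's law: t = k * A * dT / Q
  t = 1.379 * 0.42 * 35 / 855.3
  t = 20.2713 / 855.3 = 0.0237 m

0.0237 m


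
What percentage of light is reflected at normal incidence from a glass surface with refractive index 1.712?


Fresnel reflectance at normal incidence:
  R = ((n - 1)/(n + 1))^2
  (n - 1)/(n + 1) = (1.712 - 1)/(1.712 + 1) = 0.262537
  R = 0.262537^2 = 0.0689257
  R(%) = 0.0689257 * 100 = 6.893%

6.893%


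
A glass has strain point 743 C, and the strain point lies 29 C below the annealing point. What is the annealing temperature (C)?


T_anneal = T_strain + gap:
  T_anneal = 743 + 29 = 772 C

772 C


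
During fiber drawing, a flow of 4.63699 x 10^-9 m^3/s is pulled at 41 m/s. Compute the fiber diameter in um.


Cross-sectional area from continuity:
  A = Q / v = 4.63699 x 10^-9 / 41 = 1.130973 x 10^-10 m^2
Diameter from circular cross-section:
  d = sqrt(4A / pi) * 10^6 (m -> um)
  d = sqrt(4 * 1.130973 x 10^-10 / pi) * 10^6 = 12.0 um

12.0 um


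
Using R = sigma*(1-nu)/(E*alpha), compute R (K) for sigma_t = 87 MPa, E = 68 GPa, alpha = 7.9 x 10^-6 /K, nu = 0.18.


Thermal shock resistance: R = sigma * (1 - nu) / (E * alpha)
  Numerator = 87 * (1 - 0.18) = 71.34
  Denominator = 68 * 1000 * (7.9 x 10^-6) = 0.5372
  R = 71.34 / 0.5372 = 132.8 K

132.8 K


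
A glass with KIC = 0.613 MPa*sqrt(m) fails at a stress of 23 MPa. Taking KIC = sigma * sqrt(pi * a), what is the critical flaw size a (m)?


Rearrange KIC = sigma * sqrt(pi * a):
  sqrt(pi * a) = KIC / sigma
  sqrt(pi * a) = 0.613 / 23 = 0.026652
  a = (KIC / sigma)^2 / pi
  a = 0.026652^2 / pi = 0.0002261 m

0.0002261 m


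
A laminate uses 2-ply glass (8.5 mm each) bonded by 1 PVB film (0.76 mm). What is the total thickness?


Total thickness = glass contribution + PVB contribution
  Glass: 2 * 8.5 = 17.0 mm
  PVB: 1 * 0.76 = 0.76 mm
  Total = 17.0 + 0.76 = 17.76 mm

17.76 mm


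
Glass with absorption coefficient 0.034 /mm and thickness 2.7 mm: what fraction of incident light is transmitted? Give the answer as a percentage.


Beer-Lambert law: T = exp(-alpha * thickness)
  exponent = -0.034 * 2.7 = -0.0918
  T = exp(-0.0918) = 0.9123
  Percentage = 0.9123 * 100 = 91.23%

91.23%


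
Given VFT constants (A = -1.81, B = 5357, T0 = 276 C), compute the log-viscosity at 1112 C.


VFT equation: log(eta) = A + B / (T - T0)
  T - T0 = 1112 - 276 = 836
  B / (T - T0) = 5357 / 836 = 6.408
  log(eta) = -1.81 + 6.408 = 4.598

4.598


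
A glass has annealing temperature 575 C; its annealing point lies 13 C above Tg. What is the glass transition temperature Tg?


Rearrange T_anneal = Tg + offset for Tg:
  Tg = T_anneal - offset = 575 - 13 = 562 C

562 C


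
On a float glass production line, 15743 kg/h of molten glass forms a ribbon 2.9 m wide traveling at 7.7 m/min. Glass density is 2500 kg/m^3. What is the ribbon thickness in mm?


Ribbon cross-section from mass balance:
  Volume rate = throughput / density = 15743 / 2500 = 6.2972 m^3/h
  thickness = volume rate / (speed * 60 * width), i.e.
  thickness = throughput / (60 * speed * width * density) * 1000
  thickness = 15743 / (60 * 7.7 * 2.9 * 2500) * 1000 = 4.7 mm

4.7 mm


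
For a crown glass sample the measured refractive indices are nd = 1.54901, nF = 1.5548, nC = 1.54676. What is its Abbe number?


Abbe number formula: Vd = (nd - 1) / (nF - nC)
  nd - 1 = 1.54901 - 1 = 0.54901
  nF - nC = 1.5548 - 1.54676 = 0.00804
  Vd = 0.54901 / 0.00804 = 68.28

68.28


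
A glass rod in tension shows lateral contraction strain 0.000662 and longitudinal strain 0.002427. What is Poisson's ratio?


Poisson's ratio: nu = lateral strain / axial strain
  nu = 0.000662 / 0.002427 = 0.2728

0.2728


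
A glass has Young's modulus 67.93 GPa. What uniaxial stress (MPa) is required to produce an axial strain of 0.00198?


Rearrange E = sigma / epsilon:
  sigma = E * epsilon
  E (MPa) = 67.93 * 1000 = 67930
  sigma = 67930 * 0.00198 = 134.5 MPa

134.5 MPa


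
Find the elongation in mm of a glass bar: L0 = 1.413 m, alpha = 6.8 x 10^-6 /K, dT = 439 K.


Thermal expansion formula: dL = alpha * L0 * dT
  dL = (6.8 x 10^-6) * 1.413 * 439 = 0.00421809 m
Convert to mm: 0.00421809 * 1000 = 4.2181 mm

4.2181 mm


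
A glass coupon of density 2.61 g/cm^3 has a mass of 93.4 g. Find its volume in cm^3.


Rearrange rho = m / V:
  V = m / rho
  V = 93.4 / 2.61 = 35.785 cm^3

35.785 cm^3


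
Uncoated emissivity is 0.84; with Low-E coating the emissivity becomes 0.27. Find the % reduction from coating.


Percentage reduction = (1 - coated/uncoated) * 100
  Ratio = 0.27 / 0.84 = 0.3214
  Reduction = (1 - 0.3214) * 100 = 67.9%

67.9%


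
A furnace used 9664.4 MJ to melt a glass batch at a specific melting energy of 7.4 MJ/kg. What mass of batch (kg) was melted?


Rearrange E = m * s for m:
  m = E / s
  m = 9664.4 / 7.4 = 1306.0 kg

1306.0 kg


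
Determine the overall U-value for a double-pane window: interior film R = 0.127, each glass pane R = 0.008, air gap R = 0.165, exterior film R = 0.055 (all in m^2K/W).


Total thermal resistance (series):
  R_total = R_in + R_glass + R_air + R_glass + R_out
  R_total = 0.127 + 0.008 + 0.165 + 0.008 + 0.055 = 0.363 m^2K/W
U-value = 1 / R_total = 1 / 0.363 = 2.755 W/m^2K

2.755 W/m^2K


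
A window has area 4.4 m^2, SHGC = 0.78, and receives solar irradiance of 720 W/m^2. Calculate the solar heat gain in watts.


Solar heat gain: Q = Area * SHGC * Irradiance
  Q = 4.4 * 0.78 * 720 = 2471 W

2471 W
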